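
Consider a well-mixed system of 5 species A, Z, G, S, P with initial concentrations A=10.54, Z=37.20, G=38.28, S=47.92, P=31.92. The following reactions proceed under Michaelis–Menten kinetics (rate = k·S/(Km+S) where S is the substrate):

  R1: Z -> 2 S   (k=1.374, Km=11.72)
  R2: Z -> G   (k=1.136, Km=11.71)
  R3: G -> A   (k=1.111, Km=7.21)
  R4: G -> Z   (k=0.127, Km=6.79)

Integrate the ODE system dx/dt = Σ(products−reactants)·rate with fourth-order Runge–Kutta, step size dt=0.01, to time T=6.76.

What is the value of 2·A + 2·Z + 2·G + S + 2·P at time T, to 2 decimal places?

Check how each reaction changes W = 2·A + 2·Z + 2·G + S + 2·P (weight of products minus weight of reactants):
R1: Z -> 2 S: (1·2) − (2·1) = 2 − 2 = 0
R2: Z -> G: (2·1) − (2·1) = 2 − 2 = 0
R3: G -> A: (2·1) − (2·1) = 2 − 2 = 0
R4: G -> Z: (2·1) − (2·1) = 2 − 2 = 0
Every reaction leaves W unchanged, so W is conserved and no simulation is needed: W(T) = W(0) = 2·10.54 + 2·37.20 + 2·38.28 + 47.92 + 2·31.92 = 283.80

Value at T = 283.80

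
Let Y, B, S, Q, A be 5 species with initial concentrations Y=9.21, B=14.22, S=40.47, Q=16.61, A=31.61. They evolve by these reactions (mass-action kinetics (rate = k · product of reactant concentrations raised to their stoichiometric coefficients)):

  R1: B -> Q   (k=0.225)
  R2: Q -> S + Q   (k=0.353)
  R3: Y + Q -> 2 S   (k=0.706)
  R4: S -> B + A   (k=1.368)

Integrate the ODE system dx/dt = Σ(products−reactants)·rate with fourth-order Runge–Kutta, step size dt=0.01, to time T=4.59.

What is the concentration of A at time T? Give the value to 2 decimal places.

A at T = 129.28

RK4 with dt=0.01: 459 steps to T=4.59. Trajectory (selected grid times):
t=0.00: Y=9.21 B=14.22 S=40.47 Q=16.61 A=31.61
t=0.51: Y=0.19 B=39.46 S=32.01 Q=10.79 A=60.06
t=1.02: Y=0.00 B=51.02 S=17.90 Q=15.90 A=76.91
t=1.53: Y=0.00 B=54.81 S=11.41 Q=22.02 A=86.82
t=2.04: Y=0.00 B=55.42 S=8.99 Q=28.36 A=93.77
t=2.55: Y=0.00 B=55.13 S=8.61 Q=34.70 A=99.83
t=3.06: Y=0.00 B=55.00 S=9.24 Q=41.02 A=106.01
t=3.57: Y=0.00 B=55.49 S=10.37 Q=47.35 A=112.84
t=4.08: Y=0.00 B=56.77 S=11.76 Q=53.79 A=120.55
t=4.59: Y=0.00 B=58.88 S=13.30 Q=60.41 A=129.28
Read off A at T=4.59: 129.28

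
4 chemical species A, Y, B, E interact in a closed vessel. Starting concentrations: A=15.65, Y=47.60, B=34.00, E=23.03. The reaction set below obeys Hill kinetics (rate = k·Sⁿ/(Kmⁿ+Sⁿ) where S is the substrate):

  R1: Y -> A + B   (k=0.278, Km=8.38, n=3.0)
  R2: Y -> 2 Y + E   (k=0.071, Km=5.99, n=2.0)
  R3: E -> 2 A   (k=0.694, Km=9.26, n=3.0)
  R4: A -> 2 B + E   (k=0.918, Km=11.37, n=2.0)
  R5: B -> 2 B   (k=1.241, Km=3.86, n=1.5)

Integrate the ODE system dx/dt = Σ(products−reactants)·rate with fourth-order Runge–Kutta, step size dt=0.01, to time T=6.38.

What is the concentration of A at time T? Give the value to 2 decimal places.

RK4 with dt=0.01: 638 steps to T=6.38. Trajectory (selected grid times):
t=0.00: A=15.65 Y=47.60 B=34.00 E=23.03
t=0.71: A=16.34 Y=47.45 B=35.91 E=23.05
t=1.42: A=17.02 Y=47.31 B=37.85 E=23.08
t=2.13: A=17.68 Y=47.16 B=39.81 E=23.12
t=2.84: A=18.34 Y=47.01 B=41.80 E=23.18
t=3.54: A=18.98 Y=46.87 B=43.77 E=23.24
t=4.25: A=19.62 Y=46.72 B=45.80 E=23.31
t=4.96: A=20.25 Y=46.58 B=47.84 E=23.38
t=5.67: A=20.87 Y=46.43 B=49.89 E=23.47
t=6.38: A=21.49 Y=46.28 B=51.97 E=23.56
Read off A at T=6.38: 21.49

A at T = 21.49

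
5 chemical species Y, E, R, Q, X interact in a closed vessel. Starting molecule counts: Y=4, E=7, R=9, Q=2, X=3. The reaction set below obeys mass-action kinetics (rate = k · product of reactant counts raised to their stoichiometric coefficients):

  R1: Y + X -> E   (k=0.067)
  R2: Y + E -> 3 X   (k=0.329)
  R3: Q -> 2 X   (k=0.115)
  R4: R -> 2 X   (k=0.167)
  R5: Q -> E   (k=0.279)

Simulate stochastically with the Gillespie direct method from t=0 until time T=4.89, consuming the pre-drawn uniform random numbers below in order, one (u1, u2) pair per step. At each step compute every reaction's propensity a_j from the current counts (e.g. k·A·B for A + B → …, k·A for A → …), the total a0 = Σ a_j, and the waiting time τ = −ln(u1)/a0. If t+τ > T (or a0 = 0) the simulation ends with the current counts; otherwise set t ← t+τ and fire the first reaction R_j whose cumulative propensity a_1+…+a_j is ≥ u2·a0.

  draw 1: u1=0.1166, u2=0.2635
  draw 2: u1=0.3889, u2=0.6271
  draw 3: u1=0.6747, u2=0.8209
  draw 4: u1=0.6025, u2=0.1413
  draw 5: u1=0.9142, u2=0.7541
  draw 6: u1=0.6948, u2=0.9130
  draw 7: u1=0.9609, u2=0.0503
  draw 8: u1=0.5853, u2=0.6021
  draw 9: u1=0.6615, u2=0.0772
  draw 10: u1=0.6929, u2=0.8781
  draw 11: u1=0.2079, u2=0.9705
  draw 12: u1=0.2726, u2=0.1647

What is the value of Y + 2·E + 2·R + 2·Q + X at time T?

Value at T = 43

Check how each reaction changes W = Y + 2·E + 2·R + 2·Q + X (weight of products minus weight of reactants):
R1: Y + X -> E: (2·1) − (1·1 + 1·1) = 2 − 2 = 0
R2: Y + E -> 3 X: (1·3) − (1·1 + 2·1) = 3 − 3 = 0
R3: Q -> 2 X: (1·2) − (2·1) = 2 − 2 = 0
R4: R -> 2 X: (1·2) − (2·1) = 2 − 2 = 0
R5: Q -> E: (2·1) − (2·1) = 2 − 2 = 0
Every reaction leaves W unchanged, so W is conserved and no simulation is needed: W(T) = W(0) = 4 + 2·7 + 2·9 + 2·2 + 3 = 43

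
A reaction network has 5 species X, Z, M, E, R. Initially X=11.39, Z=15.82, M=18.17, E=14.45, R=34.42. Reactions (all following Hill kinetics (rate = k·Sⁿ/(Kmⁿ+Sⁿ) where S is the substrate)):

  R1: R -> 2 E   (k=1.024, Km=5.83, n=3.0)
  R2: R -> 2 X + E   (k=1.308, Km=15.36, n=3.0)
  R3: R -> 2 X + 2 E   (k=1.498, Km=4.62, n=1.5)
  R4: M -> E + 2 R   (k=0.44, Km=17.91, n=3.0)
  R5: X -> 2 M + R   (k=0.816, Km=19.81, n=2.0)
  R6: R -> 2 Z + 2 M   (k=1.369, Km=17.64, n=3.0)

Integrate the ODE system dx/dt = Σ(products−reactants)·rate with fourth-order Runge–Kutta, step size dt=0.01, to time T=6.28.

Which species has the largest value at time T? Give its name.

Dominant species at T: E

RK4 with dt=0.01: 628 steps to T=6.28. Trajectory (selected grid times):
t=0.00: X=11.39 Z=15.82 M=18.17 E=14.45 R=34.42
t=0.70: X=14.87 Z=17.48 M=20.01 E=18.87 R=31.56
t=1.40: X=18.23 Z=19.08 M=21.89 E=23.27 R=28.87
t=2.09: X=21.42 Z=20.58 M=23.75 E=27.58 R=26.37
t=2.79: X=24.53 Z=22.00 M=25.60 E=31.91 R=24.01
t=3.49: X=27.50 Z=23.32 M=27.40 E=36.18 R=21.81
t=4.19: X=30.31 Z=24.50 M=29.12 E=40.37 R=19.79
t=4.88: X=32.92 Z=25.54 M=30.72 E=44.43 R=17.98
t=5.58: X=35.40 Z=26.46 M=32.23 E=48.44 R=16.33
t=6.28: X=37.70 Z=27.24 M=33.63 E=52.34 R=14.86
At T=6.28: X=37.70 Z=27.24 M=33.63 E=52.34 R=14.86; the largest is E.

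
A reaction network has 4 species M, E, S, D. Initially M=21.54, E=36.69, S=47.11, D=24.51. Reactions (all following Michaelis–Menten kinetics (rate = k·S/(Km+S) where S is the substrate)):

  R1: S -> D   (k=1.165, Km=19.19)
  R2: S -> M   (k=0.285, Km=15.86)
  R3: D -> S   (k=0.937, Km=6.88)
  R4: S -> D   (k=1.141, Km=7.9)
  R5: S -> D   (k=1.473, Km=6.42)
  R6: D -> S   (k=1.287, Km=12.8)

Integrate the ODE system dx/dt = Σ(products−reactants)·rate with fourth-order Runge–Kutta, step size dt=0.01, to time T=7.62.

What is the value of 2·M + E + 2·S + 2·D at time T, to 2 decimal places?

Value at T = 223.01

Check how each reaction changes W = 2·M + E + 2·S + 2·D (weight of products minus weight of reactants):
R1: S -> D: (2·1) − (2·1) = 2 − 2 = 0
R2: S -> M: (2·1) − (2·1) = 2 − 2 = 0
R3: D -> S: (2·1) − (2·1) = 2 − 2 = 0
R4: S -> D: (2·1) − (2·1) = 2 − 2 = 0
R5: S -> D: (2·1) − (2·1) = 2 − 2 = 0
R6: D -> S: (2·1) − (2·1) = 2 − 2 = 0
Every reaction leaves W unchanged, so W is conserved and no simulation is needed: W(T) = W(0) = 2·21.54 + 36.69 + 2·47.11 + 2·24.51 = 223.01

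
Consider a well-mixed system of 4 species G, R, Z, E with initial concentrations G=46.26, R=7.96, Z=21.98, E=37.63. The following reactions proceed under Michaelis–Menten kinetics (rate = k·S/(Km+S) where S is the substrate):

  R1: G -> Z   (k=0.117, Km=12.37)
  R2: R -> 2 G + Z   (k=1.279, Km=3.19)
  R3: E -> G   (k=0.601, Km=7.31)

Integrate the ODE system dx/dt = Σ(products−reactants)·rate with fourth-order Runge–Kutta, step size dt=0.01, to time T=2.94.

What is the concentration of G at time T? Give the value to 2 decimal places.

G at T = 52.53

RK4 with dt=0.01: 294 steps to T=2.94. Trajectory (selected grid times):
t=0.00: G=46.26 R=7.96 Z=21.98 E=37.63
t=0.33: G=46.99 R=7.66 Z=22.31 E=37.46
t=0.65: G=47.70 R=7.37 Z=22.63 E=37.30
t=0.98: G=48.42 R=7.08 Z=22.95 E=37.14
t=1.31: G=49.13 R=6.79 Z=23.27 E=36.97
t=1.63: G=49.82 R=6.51 Z=23.58 E=36.81
t=1.96: G=50.52 R=6.23 Z=23.89 E=36.65
t=2.29: G=51.20 R=5.96 Z=24.20 E=36.48
t=2.61: G=51.86 R=5.69 Z=24.49 E=36.32
t=2.94: G=52.53 R=5.42 Z=24.79 E=36.16
Read off G at T=2.94: 52.53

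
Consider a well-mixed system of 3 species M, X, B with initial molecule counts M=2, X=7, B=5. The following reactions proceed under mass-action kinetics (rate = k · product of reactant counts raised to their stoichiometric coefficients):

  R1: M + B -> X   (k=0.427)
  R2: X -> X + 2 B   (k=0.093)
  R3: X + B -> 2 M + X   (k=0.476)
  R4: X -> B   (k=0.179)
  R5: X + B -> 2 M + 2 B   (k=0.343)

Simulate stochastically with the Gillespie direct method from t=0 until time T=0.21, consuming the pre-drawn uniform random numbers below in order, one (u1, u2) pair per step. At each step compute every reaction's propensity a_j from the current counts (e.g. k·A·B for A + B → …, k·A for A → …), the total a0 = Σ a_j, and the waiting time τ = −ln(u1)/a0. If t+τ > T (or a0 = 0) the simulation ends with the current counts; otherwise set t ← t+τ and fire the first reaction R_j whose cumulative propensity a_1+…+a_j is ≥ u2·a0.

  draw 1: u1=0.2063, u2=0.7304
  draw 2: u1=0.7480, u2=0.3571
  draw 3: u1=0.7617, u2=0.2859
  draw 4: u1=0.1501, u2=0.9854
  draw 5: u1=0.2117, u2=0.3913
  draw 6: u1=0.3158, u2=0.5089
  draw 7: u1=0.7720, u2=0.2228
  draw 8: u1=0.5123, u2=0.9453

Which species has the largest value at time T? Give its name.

t=0.000: M=2 X=7 B=5
Draw 1: a1=4.270, a2=0.651, a3=16.660, a4=1.253, a5=12.005, a0=34.839; τ=−ln(0.2063)/34.839=0.045 → t=0.045; u2·a0=0.7304·34.839=25.446; a1+…+a4=22.834 < 25.446 ≤ a1+…+a5=34.839 → R5 fires; M=4 X=6 B=6
Draw 2: a1=10.248, a2=0.558, a3=17.136, a4=1.074, a5=12.348, a0=41.364; τ=−ln(0.7480)/41.364=0.007 → t=0.052; u2·a0=0.3571·41.364=14.771; a1+a2=10.806 < 14.771 ≤ a1+…+a3=27.942 → R3 fires; M=6 X=6 B=5
Draw 3: a1=12.810, a2=0.558, a3=14.280, a4=1.074, a5=10.290, a0=39.012; τ=−ln(0.7617)/39.012=0.007 → t=0.059; u2·a0=0.2859·39.012=11.154 ≤ a1=12.810 → R1 fires; M=5 X=7 B=4
Draw 4: a1=8.540, a2=0.651, a3=13.328, a4=1.253, a5=9.604, a0=33.376; τ=−ln(0.1501)/33.376=0.057 → t=0.116; u2·a0=0.9854·33.376=32.889; a1+…+a4=23.772 < 32.889 ≤ a1+…+a5=33.376 → R5 fires; M=7 X=6 B=5
Draw 5: a1=14.945, a2=0.558, a3=14.280, a4=1.074, a5=10.290, a0=41.147; τ=−ln(0.2117)/41.147=0.038 → t=0.154; u2·a0=0.3913·41.147=16.101; a1+a2=15.503 < 16.101 ≤ a1+…+a3=29.783 → R3 fires; M=9 X=6 B=4
Draw 6: a1=15.372, a2=0.558, a3=11.424, a4=1.074, a5=8.232, a0=36.660; τ=−ln(0.3158)/36.660=0.031 → t=0.185; u2·a0=0.5089·36.660=18.656; a1+a2=15.930 < 18.656 ≤ a1+…+a3=27.354 → R3 fires; M=11 X=6 B=3
Draw 7: a1=14.091, a2=0.558, a3=8.568, a4=1.074, a5=6.174, a0=30.465; τ=−ln(0.7720)/30.465=0.008 → t=0.194; u2·a0=0.2228·30.465=6.788 ≤ a1=14.091 → R1 fires; M=10 X=7 B=2
Draw 8: a1=8.540, a2=0.651, a3=6.664, a4=1.253, a5=4.802, a0=21.910; τ=−ln(0.5123)/21.910=0.031 → t=0.224 > T=0.21: stop.
At T=0.21: M=10 X=7 B=2; the largest is M.

Dominant species at T: M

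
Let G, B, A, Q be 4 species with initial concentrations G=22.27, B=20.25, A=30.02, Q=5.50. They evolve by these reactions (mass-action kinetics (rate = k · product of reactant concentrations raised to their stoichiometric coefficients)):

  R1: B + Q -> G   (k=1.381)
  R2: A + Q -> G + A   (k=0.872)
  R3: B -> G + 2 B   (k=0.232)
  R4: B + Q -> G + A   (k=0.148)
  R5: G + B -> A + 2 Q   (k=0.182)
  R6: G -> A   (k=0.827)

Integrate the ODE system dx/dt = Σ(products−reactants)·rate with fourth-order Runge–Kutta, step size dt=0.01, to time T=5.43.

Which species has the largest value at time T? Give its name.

RK4 with dt=0.01: 543 steps to T=5.43. Trajectory (selected grid times):
t=0.00: G=22.27 B=20.25 A=30.02 Q=5.50
t=0.60: G=25.87 B=0.37 A=57.46 Q=0.08
t=1.21: G=15.93 B=0.04 A=68.19 Q=0.00
t=1.81: G=9.73 B=0.01 A=74.46 Q=0.00
t=2.41: G=5.93 B=0.01 A=78.27 Q=0.00
t=3.02: G=3.58 B=0.00 A=80.63 Q=0.00
t=3.62: G=2.18 B=0.00 A=82.03 Q=0.00
t=4.22: G=1.33 B=0.00 A=82.88 Q=0.00
t=4.83: G=0.80 B=0.00 A=83.41 Q=0.00
t=5.43: G=0.49 B=0.00 A=83.73 Q=0.00
At T=5.43: G=0.49 B=0.00 A=83.73 Q=0.00; the largest is A.

Dominant species at T: A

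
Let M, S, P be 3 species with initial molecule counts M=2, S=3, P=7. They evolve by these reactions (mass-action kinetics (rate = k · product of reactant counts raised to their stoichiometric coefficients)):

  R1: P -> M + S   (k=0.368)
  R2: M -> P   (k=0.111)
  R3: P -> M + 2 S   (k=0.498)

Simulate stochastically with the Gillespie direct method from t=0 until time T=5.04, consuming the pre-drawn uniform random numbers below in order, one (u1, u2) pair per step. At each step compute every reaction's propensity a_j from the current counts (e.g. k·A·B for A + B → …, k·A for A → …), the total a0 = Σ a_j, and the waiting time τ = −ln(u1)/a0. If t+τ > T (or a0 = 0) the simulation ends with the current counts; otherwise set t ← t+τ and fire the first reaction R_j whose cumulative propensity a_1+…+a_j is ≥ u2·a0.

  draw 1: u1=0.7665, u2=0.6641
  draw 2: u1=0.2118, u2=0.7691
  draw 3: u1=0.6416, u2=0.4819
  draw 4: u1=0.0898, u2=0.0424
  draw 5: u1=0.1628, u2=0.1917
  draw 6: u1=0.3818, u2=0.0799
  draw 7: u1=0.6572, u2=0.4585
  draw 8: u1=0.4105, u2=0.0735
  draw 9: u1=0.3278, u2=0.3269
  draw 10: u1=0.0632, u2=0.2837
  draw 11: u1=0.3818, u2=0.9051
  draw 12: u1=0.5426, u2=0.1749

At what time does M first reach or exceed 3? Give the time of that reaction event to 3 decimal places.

Threshold first reached at t = 0.042

t=0.000: M=2 S=3 P=7
Draw 1: a1=2.576, a2=0.222, a3=3.486, a0=6.284; τ=−ln(0.7665)/6.284=0.042 → t=0.042; u2·a0=0.6641·6.284=4.173; a1+a2=2.798 < 4.173 ≤ a1+…+a3=6.284 → R3 fires; M=3 S=5 P=6
Draw 2: a1=2.208, a2=0.333, a3=2.988, a0=5.529; τ=−ln(0.2118)/5.529=0.281 → t=0.323; u2·a0=0.7691·5.529=4.252; a1+a2=2.541 < 4.252 ≤ a1+…+a3=5.529 → R3 fires; M=4 S=7 P=5
Draw 3: a1=1.840, a2=0.444, a3=2.490, a0=4.774; τ=−ln(0.6416)/4.774=0.093 → t=0.416; u2·a0=0.4819·4.774=2.301; a1+a2=2.284 < 2.301 ≤ a1+…+a3=4.774 → R3 fires; M=5 S=9 P=4
Draw 4: a1=1.472, a2=0.555, a3=1.992, a0=4.019; τ=−ln(0.0898)/4.019=0.600 → t=1.016; u2·a0=0.0424·4.019=0.170 ≤ a1=1.472 → R1 fires; M=6 S=10 P=3
Draw 5: a1=1.104, a2=0.666, a3=1.494, a0=3.264; τ=−ln(0.1628)/3.264=0.556 → t=1.572; u2·a0=0.1917·3.264=0.626 ≤ a1=1.104 → R1 fires; M=7 S=11 P=2
Draw 6: a1=0.736, a2=0.777, a3=0.996, a0=2.509; τ=−ln(0.3818)/2.509=0.384 → t=1.956; u2·a0=0.0799·2.509=0.200 ≤ a1=0.736 → R1 fires; M=8 S=12 P=1
Draw 7: a1=0.368, a2=0.888, a3=0.498, a0=1.754; τ=−ln(0.6572)/1.754=0.239 → t=2.195; u2·a0=0.4585·1.754=0.804; a1=0.368 < 0.804 ≤ a1+a2=1.256 → R2 fires; M=7 S=12 P=2
Draw 8: a1=0.736, a2=0.777, a3=0.996, a0=2.509; τ=−ln(0.4105)/2.509=0.355 → t=2.550; u2·a0=0.0735·2.509=0.184 ≤ a1=0.736 → R1 fires; M=8 S=13 P=1
Draw 9: a1=0.368, a2=0.888, a3=0.498, a0=1.754; τ=−ln(0.3278)/1.754=0.636 → t=3.186; u2·a0=0.3269·1.754=0.573; a1=0.368 < 0.573 ≤ a1+a2=1.256 → R2 fires; M=7 S=13 P=2
Draw 10: a1=0.736, a2=0.777, a3=0.996, a0=2.509; τ=−ln(0.0632)/2.509=1.101 → t=4.286; u2·a0=0.2837·2.509=0.712 ≤ a1=0.736 → R1 fires; M=8 S=14 P=1
Draw 11: a1=0.368, a2=0.888, a3=0.498, a0=1.754; τ=−ln(0.3818)/1.754=0.549 → t=4.835; u2·a0=0.9051·1.754=1.588; a1+a2=1.256 < 1.588 ≤ a1+…+a3=1.754 → R3 fires; M=9 S=16 P=0
Draw 12: a1=0.000, a2=0.999, a3=0.000, a0=0.999; τ=−ln(0.5426)/0.999=0.612 → t=5.447 > T=5.04: stop.
M first becomes ≥ 3 when it reaches 3 at the event at t=0.042.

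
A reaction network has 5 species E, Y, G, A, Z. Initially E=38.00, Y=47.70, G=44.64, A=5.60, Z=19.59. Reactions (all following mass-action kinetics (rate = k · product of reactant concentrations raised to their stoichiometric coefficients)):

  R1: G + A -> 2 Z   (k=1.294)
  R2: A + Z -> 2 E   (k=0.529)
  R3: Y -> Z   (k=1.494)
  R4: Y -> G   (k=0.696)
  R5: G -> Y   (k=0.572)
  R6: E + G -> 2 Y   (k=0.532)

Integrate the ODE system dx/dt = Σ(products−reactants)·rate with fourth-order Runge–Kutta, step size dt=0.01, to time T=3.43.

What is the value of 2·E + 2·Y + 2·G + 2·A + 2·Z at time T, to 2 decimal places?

Check how each reaction changes W = 2·E + 2·Y + 2·G + 2·A + 2·Z (weight of products minus weight of reactants):
R1: G + A -> 2 Z: (2·2) − (2·1 + 2·1) = 4 − 4 = 0
R2: A + Z -> 2 E: (2·2) − (2·1 + 2·1) = 4 − 4 = 0
R3: Y -> Z: (2·1) − (2·1) = 2 − 2 = 0
R4: Y -> G: (2·1) − (2·1) = 2 − 2 = 0
R5: G -> Y: (2·1) − (2·1) = 2 − 2 = 0
R6: E + G -> 2 Y: (2·2) − (2·1 + 2·1) = 4 − 4 = 0
Every reaction leaves W unchanged, so W is conserved and no simulation is needed: W(T) = W(0) = 2·38.00 + 2·47.70 + 2·44.64 + 2·5.60 + 2·19.59 = 311.06

Value at T = 311.06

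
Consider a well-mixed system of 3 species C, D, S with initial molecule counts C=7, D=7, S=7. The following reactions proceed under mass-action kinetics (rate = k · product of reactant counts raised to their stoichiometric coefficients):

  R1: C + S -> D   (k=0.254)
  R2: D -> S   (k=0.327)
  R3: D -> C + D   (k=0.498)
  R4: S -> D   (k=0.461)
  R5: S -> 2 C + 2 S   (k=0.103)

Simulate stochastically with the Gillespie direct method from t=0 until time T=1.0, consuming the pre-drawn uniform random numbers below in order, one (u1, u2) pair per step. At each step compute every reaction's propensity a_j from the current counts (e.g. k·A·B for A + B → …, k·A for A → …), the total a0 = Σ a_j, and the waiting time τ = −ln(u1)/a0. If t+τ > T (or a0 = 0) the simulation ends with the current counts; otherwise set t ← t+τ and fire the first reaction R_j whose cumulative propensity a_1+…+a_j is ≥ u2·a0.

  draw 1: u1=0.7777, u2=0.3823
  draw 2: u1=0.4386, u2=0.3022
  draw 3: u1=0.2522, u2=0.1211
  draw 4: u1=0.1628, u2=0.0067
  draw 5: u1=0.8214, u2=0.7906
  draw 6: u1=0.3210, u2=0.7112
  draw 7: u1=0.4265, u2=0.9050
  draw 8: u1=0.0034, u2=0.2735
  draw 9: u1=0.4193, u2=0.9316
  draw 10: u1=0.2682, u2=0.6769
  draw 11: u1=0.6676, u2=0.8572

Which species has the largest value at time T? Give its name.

Dominant species at T: D

t=0.000: C=7 D=7 S=7
Draw 1: a1=12.446, a2=2.289, a3=3.486, a4=3.227, a5=0.721, a0=22.169; τ=−ln(0.7777)/22.169=0.011 → t=0.011; u2·a0=0.3823·22.169=8.475 ≤ a1=12.446 → R1 fires; C=6 D=8 S=6
Draw 2: a1=9.144, a2=2.616, a3=3.984, a4=2.766, a5=0.618, a0=19.128; τ=−ln(0.4386)/19.128=0.043 → t=0.054; u2·a0=0.3022·19.128=5.780 ≤ a1=9.144 → R1 fires; C=5 D=9 S=5
Draw 3: a1=6.350, a2=2.943, a3=4.482, a4=2.305, a5=0.515, a0=16.595; τ=−ln(0.2522)/16.595=0.083 → t=0.137; u2·a0=0.1211·16.595=2.010 ≤ a1=6.350 → R1 fires; C=4 D=10 S=4
Draw 4: a1=4.064, a2=3.270, a3=4.980, a4=1.844, a5=0.412, a0=14.570; τ=−ln(0.1628)/14.570=0.125 → t=0.262; u2·a0=0.0067·14.570=0.098 ≤ a1=4.064 → R1 fires; C=3 D=11 S=3
Draw 5: a1=2.286, a2=3.597, a3=5.478, a4=1.383, a5=0.309, a0=13.053; τ=−ln(0.8214)/13.053=0.015 → t=0.277; u2·a0=0.7906·13.053=10.320; a1+a2=5.883 < 10.320 ≤ a1+…+a3=11.361 → R3 fires; C=4 D=11 S=3
Draw 6: a1=3.048, a2=3.597, a3=5.478, a4=1.383, a5=0.309, a0=13.815; τ=−ln(0.3210)/13.815=0.082 → t=0.359; u2·a0=0.7112·13.815=9.825; a1+a2=6.645 < 9.825 ≤ a1+…+a3=12.123 → R3 fires; C=5 D=11 S=3
Draw 7: a1=3.810, a2=3.597, a3=5.478, a4=1.383, a5=0.309, a0=14.577; τ=−ln(0.4265)/14.577=0.058 → t=0.418; u2·a0=0.9050·14.577=13.192; a1+…+a3=12.885 < 13.192 ≤ a1+…+a4=14.268 → R4 fires; C=5 D=12 S=2
Draw 8: a1=2.540, a2=3.924, a3=5.976, a4=0.922, a5=0.206, a0=13.568; τ=−ln(0.0034)/13.568=0.419 → t=0.837; u2·a0=0.2735·13.568=3.711; a1=2.540 < 3.711 ≤ a1+a2=6.464 → R2 fires; C=5 D=11 S=3
Draw 9: a1=3.810, a2=3.597, a3=5.478, a4=1.383, a5=0.309, a0=14.577; τ=−ln(0.4193)/14.577=0.060 → t=0.896; u2·a0=0.9316·14.577=13.580; a1+…+a3=12.885 < 13.580 ≤ a1+…+a4=14.268 → R4 fires; C=5 D=12 S=2
Draw 10: a1=2.540, a2=3.924, a3=5.976, a4=0.922, a5=0.206, a0=13.568; τ=−ln(0.2682)/13.568=0.097 → t=0.993; u2·a0=0.6769·13.568=9.184; a1+a2=6.464 < 9.184 ≤ a1+…+a3=12.440 → R3 fires; C=6 D=12 S=2
Draw 11: a1=3.048, a2=3.924, a3=5.976, a4=0.922, a5=0.206, a0=14.076; τ=−ln(0.6676)/14.076=0.029 → t=1.022 > T=1.0: stop.
At T=1.0: C=6 D=12 S=2; the largest is D.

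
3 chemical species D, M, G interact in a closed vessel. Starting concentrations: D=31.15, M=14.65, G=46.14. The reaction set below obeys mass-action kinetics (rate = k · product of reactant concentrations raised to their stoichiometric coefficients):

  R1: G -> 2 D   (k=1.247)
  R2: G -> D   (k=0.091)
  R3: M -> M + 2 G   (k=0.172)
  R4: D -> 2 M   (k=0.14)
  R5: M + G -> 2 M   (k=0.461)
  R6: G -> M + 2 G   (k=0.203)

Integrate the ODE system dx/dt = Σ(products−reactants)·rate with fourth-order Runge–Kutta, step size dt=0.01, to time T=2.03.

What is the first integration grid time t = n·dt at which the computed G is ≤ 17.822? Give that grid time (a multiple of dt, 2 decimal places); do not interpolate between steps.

RK4 with dt=0.01: 203 steps to T=2.03. Trajectory (selected grid times):
t=0.00: D=31.15 M=14.65 G=46.14
t=0.06: D=36.11 M=38.89 G=21.13
t=0.07: D=36.56 M=42.64 G=17.44
t=0.23: D=37.74 M=63.24 G=0.93
t=0.45: D=37.01 M=70.67 G=0.72
t=0.68: D=36.26 M=78.78 G=0.72
t=0.90: D=35.57 M=87.11 G=0.73
t=1.13: D=34.87 M=96.48 G=0.73
t=1.35: D=34.22 M=106.12 G=0.73
t=1.58: D=33.56 M=116.96 G=0.73
t=1.80: D=32.95 M=128.13 G=0.73
t=2.03: D=32.34 M=140.70 G=0.73
G(0.06)=21.130 > 17.822 but G(0.07)=17.437 ≤ 17.822, so the first grid time is t=0.07.

Threshold first reached at t = 0.07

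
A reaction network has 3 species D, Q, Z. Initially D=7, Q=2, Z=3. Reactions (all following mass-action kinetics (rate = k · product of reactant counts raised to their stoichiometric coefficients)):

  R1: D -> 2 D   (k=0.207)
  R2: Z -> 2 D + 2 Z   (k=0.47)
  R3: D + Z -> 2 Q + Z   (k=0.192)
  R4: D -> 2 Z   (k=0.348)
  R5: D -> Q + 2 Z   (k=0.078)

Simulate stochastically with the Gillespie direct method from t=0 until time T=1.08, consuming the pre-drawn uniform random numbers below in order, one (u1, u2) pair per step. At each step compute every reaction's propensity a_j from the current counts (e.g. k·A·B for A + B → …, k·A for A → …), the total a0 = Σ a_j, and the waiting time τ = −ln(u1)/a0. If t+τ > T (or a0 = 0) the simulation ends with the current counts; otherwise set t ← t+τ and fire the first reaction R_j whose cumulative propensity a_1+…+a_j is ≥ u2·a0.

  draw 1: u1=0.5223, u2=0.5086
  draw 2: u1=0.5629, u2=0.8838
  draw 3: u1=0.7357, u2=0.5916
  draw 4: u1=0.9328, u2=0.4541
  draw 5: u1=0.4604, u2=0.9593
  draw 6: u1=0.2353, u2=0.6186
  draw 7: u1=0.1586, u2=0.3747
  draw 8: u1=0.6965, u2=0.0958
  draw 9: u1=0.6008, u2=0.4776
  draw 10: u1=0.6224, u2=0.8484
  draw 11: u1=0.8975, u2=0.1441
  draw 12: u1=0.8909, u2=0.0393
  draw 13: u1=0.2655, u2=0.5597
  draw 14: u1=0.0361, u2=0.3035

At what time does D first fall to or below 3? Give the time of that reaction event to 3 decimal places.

t=0.000: D=7 Q=2 Z=3
Draw 1: a1=1.449, a2=1.410, a3=4.032, a4=2.436, a5=0.546, a0=9.873; τ=−ln(0.5223)/9.873=0.066 → t=0.066; u2·a0=0.5086·9.873=5.021; a1+a2=2.859 < 5.021 ≤ a1+…+a3=6.891 → R3 fires; D=6 Q=4 Z=3
Draw 2: a1=1.242, a2=1.410, a3=3.456, a4=2.088, a5=0.468, a0=8.664; τ=−ln(0.5629)/8.664=0.066 → t=0.132; u2·a0=0.8838·8.664=7.657; a1+…+a3=6.108 < 7.657 ≤ a1+…+a4=8.196 → R4 fires; D=5 Q=4 Z=5
Draw 3: a1=1.035, a2=2.350, a3=4.800, a4=1.740, a5=0.390, a0=10.315; τ=−ln(0.7357)/10.315=0.030 → t=0.162; u2·a0=0.5916·10.315=6.102; a1+a2=3.385 < 6.102 ≤ a1+…+a3=8.185 → R3 fires; D=4 Q=6 Z=5
Draw 4: a1=0.828, a2=2.350, a3=3.840, a4=1.392, a5=0.312, a0=8.722; τ=−ln(0.9328)/8.722=0.008 → t=0.170; u2·a0=0.4541·8.722=3.961; a1+a2=3.178 < 3.961 ≤ a1+…+a3=7.018 → R3 fires; D=3 Q=8 Z=5
Draw 5: a1=0.621, a2=2.350, a3=2.880, a4=1.044, a5=0.234, a0=7.129; τ=−ln(0.4604)/7.129=0.109 → t=0.279; u2·a0=0.9593·7.129=6.839; a1+…+a3=5.851 < 6.839 ≤ a1+…+a4=6.895 → R4 fires; D=2 Q=8 Z=7
Draw 6: a1=0.414, a2=3.290, a3=2.688, a4=0.696, a5=0.156, a0=7.244; τ=−ln(0.2353)/7.244=0.200 → t=0.478; u2·a0=0.6186·7.244=4.481; a1+a2=3.704 < 4.481 ≤ a1+…+a3=6.392 → R3 fires; D=1 Q=10 Z=7
Draw 7: a1=0.207, a2=3.290, a3=1.344, a4=0.348, a5=0.078, a0=5.267; τ=−ln(0.1586)/5.267=0.350 → t=0.828; u2·a0=0.3747·5.267=1.974; a1=0.207 < 1.974 ≤ a1+a2=3.497 → R2 fires; D=3 Q=10 Z=8
Draw 8: a1=0.621, a2=3.760, a3=4.608, a4=1.044, a5=0.234, a0=10.267; τ=−ln(0.6965)/10.267=0.035 → t=0.863; u2·a0=0.0958·10.267=0.984; a1=0.621 < 0.984 ≤ a1+a2=4.381 → R2 fires; D=5 Q=10 Z=9
Draw 9: a1=1.035, a2=4.230, a3=8.640, a4=1.740, a5=0.390, a0=16.035; τ=−ln(0.6008)/16.035=0.032 → t=0.895; u2·a0=0.4776·16.035=7.658; a1+a2=5.265 < 7.658 ≤ a1+…+a3=13.905 → R3 fires; D=4 Q=12 Z=9
Draw 10: a1=0.828, a2=4.230, a3=6.912, a4=1.392, a5=0.312, a0=13.674; τ=−ln(0.6224)/13.674=0.035 → t=0.930; u2·a0=0.8484·13.674=11.601; a1+a2=5.058 < 11.601 ≤ a1+…+a3=11.970 → R3 fires; D=3 Q=14 Z=9
Draw 11: a1=0.621, a2=4.230, a3=5.184, a4=1.044, a5=0.234, a0=11.313; τ=−ln(0.8975)/11.313=0.010 → t=0.939; u2·a0=0.1441·11.313=1.630; a1=0.621 < 1.630 ≤ a1+a2=4.851 → R2 fires; D=5 Q=14 Z=10
Draw 12: a1=1.035, a2=4.700, a3=9.600, a4=1.740, a5=0.390, a0=17.465; τ=−ln(0.8909)/17.465=0.007 → t=0.946; u2·a0=0.0393·17.465=0.686 ≤ a1=1.035 → R1 fires; D=6 Q=14 Z=10
Draw 13: a1=1.242, a2=4.700, a3=11.520, a4=2.088, a5=0.468, a0=20.018; τ=−ln(0.2655)/20.018=0.066 → t=1.012; u2·a0=0.5597·20.018=11.204; a1+a2=5.942 < 11.204 ≤ a1+…+a3=17.462 → R3 fires; D=5 Q=16 Z=10
Draw 14: a1=1.035, a2=4.700, a3=9.600, a4=1.740, a5=0.390, a0=17.465; τ=−ln(0.0361)/17.465=0.190 → t=1.202 > T=1.08: stop.
D first becomes ≤ 3 when it reaches 3 at the event at t=0.170.

Threshold first reached at t = 0.170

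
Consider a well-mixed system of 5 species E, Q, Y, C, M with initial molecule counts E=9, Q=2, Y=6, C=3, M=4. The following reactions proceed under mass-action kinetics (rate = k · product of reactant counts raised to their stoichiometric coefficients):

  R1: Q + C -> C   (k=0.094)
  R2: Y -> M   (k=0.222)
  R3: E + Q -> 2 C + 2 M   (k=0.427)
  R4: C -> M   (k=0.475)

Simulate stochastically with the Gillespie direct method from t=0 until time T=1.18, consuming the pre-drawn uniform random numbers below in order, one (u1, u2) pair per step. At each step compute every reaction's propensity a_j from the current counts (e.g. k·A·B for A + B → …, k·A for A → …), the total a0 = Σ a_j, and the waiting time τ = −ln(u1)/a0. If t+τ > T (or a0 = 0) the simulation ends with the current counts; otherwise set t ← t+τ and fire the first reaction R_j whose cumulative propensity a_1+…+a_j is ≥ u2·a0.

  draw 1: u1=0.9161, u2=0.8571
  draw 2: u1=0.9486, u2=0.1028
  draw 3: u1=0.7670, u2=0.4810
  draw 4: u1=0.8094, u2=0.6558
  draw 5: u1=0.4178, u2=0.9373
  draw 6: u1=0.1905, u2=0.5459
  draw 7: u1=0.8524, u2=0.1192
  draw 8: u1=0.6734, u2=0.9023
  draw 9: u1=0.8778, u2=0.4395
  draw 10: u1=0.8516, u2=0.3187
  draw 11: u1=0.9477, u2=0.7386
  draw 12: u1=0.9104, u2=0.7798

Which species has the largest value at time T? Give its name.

Dominant species at T: M

t=0.000: E=9 Q=2 Y=6 C=3 M=4
Draw 1: a1=0.564, a2=1.332, a3=7.686, a4=1.425, a0=11.007; τ=−ln(0.9161)/11.007=0.008 → t=0.008; u2·a0=0.8571·11.007=9.434; a1+a2=1.896 < 9.434 ≤ a1+…+a3=9.582 → R3 fires; E=8 Q=1 Y=6 C=5 M=6
Draw 2: a1=0.470, a2=1.332, a3=3.416, a4=2.375, a0=7.593; τ=−ln(0.9486)/7.593=0.007 → t=0.015; u2·a0=0.1028·7.593=0.781; a1=0.470 < 0.781 ≤ a1+a2=1.802 → R2 fires; E=8 Q=1 Y=5 C=5 M=7
Draw 3: a1=0.470, a2=1.110, a3=3.416, a4=2.375, a0=7.371; τ=−ln(0.7670)/7.371=0.036 → t=0.051; u2·a0=0.4810·7.371=3.545; a1+a2=1.580 < 3.545 ≤ a1+…+a3=4.996 → R3 fires; E=7 Q=0 Y=5 C=7 M=9
Draw 4: a1=0.000, a2=1.110, a3=0.000, a4=3.325, a0=4.435; τ=−ln(0.8094)/4.435=0.048 → t=0.099; u2·a0=0.6558·4.435=2.908; a1+…+a3=1.110 < 2.908 ≤ a1+…+a4=4.435 → R4 fires; E=7 Q=0 Y=5 C=6 M=10
Draw 5: a1=0.000, a2=1.110, a3=0.000, a4=2.850, a0=3.960; τ=−ln(0.4178)/3.960=0.220 → t=0.319; u2·a0=0.9373·3.960=3.712; a1+…+a3=1.110 < 3.712 ≤ a1+…+a4=3.960 → R4 fires; E=7 Q=0 Y=5 C=5 M=11
Draw 6: a1=0.000, a2=1.110, a3=0.000, a4=2.375, a0=3.485; τ=−ln(0.1905)/3.485=0.476 → t=0.795; u2·a0=0.5459·3.485=1.902; a1+…+a3=1.110 < 1.902 ≤ a1+…+a4=3.485 → R4 fires; E=7 Q=0 Y=5 C=4 M=12
Draw 7: a1=0.000, a2=1.110, a3=0.000, a4=1.900, a0=3.010; τ=−ln(0.8524)/3.010=0.053 → t=0.848; u2·a0=0.1192·3.010=0.359; a1=0.000 < 0.359 ≤ a1+a2=1.110 → R2 fires; E=7 Q=0 Y=4 C=4 M=13
Draw 8: a1=0.000, a2=0.888, a3=0.000, a4=1.900, a0=2.788; τ=−ln(0.6734)/2.788=0.142 → t=0.990; u2·a0=0.9023·2.788=2.516; a1+…+a3=0.888 < 2.516 ≤ a1+…+a4=2.788 → R4 fires; E=7 Q=0 Y=4 C=3 M=14
Draw 9: a1=0.000, a2=0.888, a3=0.000, a4=1.425, a0=2.313; τ=−ln(0.8778)/2.313=0.056 → t=1.046; u2·a0=0.4395·2.313=1.017; a1+…+a3=0.888 < 1.017 ≤ a1+…+a4=2.313 → R4 fires; E=7 Q=0 Y=4 C=2 M=15
Draw 10: a1=0.000, a2=0.888, a3=0.000, a4=0.950, a0=1.838; τ=−ln(0.8516)/1.838=0.087 → t=1.133; u2·a0=0.3187·1.838=0.586; a1=0.000 < 0.586 ≤ a1+a2=0.888 → R2 fires; E=7 Q=0 Y=3 C=2 M=16
Draw 11: a1=0.000, a2=0.666, a3=0.000, a4=0.950, a0=1.616; τ=−ln(0.9477)/1.616=0.033 → t=1.167; u2·a0=0.7386·1.616=1.194; a1+…+a3=0.666 < 1.194 ≤ a1+…+a4=1.616 → R4 fires; E=7 Q=0 Y=3 C=1 M=17
Draw 12: a1=0.000, a2=0.666, a3=0.000, a4=0.475, a0=1.141; τ=−ln(0.9104)/1.141=0.082 → t=1.249 > T=1.18: stop.
At T=1.18: E=7 Q=0 Y=3 C=1 M=17; the largest is M.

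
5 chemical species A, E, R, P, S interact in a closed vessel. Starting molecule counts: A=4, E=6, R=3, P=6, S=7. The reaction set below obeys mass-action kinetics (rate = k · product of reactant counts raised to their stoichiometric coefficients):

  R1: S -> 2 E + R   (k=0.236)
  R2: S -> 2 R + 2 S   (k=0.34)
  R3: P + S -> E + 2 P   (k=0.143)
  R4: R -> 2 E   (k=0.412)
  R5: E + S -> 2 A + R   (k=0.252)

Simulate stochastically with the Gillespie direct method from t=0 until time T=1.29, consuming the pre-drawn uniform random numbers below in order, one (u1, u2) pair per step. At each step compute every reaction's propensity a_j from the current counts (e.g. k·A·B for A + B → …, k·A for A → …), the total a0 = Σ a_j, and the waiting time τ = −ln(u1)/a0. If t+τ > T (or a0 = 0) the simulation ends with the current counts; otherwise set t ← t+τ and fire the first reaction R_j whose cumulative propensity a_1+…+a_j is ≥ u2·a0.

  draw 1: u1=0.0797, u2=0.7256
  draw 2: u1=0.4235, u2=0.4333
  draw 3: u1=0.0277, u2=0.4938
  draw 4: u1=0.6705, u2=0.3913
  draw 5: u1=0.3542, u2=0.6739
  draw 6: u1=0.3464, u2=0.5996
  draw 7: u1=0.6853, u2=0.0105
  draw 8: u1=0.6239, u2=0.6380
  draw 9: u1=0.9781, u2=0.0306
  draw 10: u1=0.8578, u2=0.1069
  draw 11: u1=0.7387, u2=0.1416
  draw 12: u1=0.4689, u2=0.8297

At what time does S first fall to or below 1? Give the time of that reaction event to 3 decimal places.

t=0.000: A=4 E=6 R=3 P=6 S=7
Draw 1: a1=1.652, a2=2.380, a3=6.006, a4=1.236, a5=10.584, a0=21.858; τ=−ln(0.0797)/21.858=0.116 → t=0.116; u2·a0=0.7256·21.858=15.860; a1+…+a4=11.274 < 15.860 ≤ a1+…+a5=21.858 → R5 fires; A=6 E=5 R=4 P=6 S=6
Draw 2: a1=1.416, a2=2.040, a3=5.148, a4=1.648, a5=7.560, a0=17.812; τ=−ln(0.4235)/17.812=0.048 → t=0.164; u2·a0=0.4333·17.812=7.718; a1+a2=3.456 < 7.718 ≤ a1+…+a3=8.604 → R3 fires; A=6 E=6 R=4 P=7 S=5
Draw 3: a1=1.180, a2=1.700, a3=5.005, a4=1.648, a5=7.560, a0=17.093; τ=−ln(0.0277)/17.093=0.210 → t=0.374; u2·a0=0.4938·17.093=8.441; a1+…+a3=7.885 < 8.441 ≤ a1+…+a4=9.533 → R4 fires; A=6 E=8 R=3 P=7 S=5
Draw 4: a1=1.180, a2=1.700, a3=5.005, a4=1.236, a5=10.080, a0=19.201; τ=−ln(0.6705)/19.201=0.021 → t=0.395; u2·a0=0.3913·19.201=7.513; a1+a2=2.880 < 7.513 ≤ a1+…+a3=7.885 → R3 fires; A=6 E=9 R=3 P=8 S=4
Draw 5: a1=0.944, a2=1.360, a3=4.576, a4=1.236, a5=9.072, a0=17.188; τ=−ln(0.3542)/17.188=0.060 → t=0.455; u2·a0=0.6739·17.188=11.583; a1+…+a4=8.116 < 11.583 ≤ a1+…+a5=17.188 → R5 fires; A=8 E=8 R=4 P=8 S=3
Draw 6: a1=0.708, a2=1.020, a3=3.432, a4=1.648, a5=6.048, a0=12.856; τ=−ln(0.3464)/12.856=0.082 → t=0.537; u2·a0=0.5996·12.856=7.708; a1+…+a4=6.808 < 7.708 ≤ a1+…+a5=12.856 → R5 fires; A=10 E=7 R=5 P=8 S=2
Draw 7: a1=0.472, a2=0.680, a3=2.288, a4=2.060, a5=3.528, a0=9.028; τ=−ln(0.6853)/9.028=0.042 → t=0.579; u2·a0=0.0105·9.028=0.095 ≤ a1=0.472 → R1 fires; A=10 E=9 R=6 P=8 S=1
Draw 8: a1=0.236, a2=0.340, a3=1.144, a4=2.472, a5=2.268, a0=6.460; τ=−ln(0.6239)/6.460=0.073 → t=0.652; u2·a0=0.6380·6.460=4.121; a1+…+a3=1.720 < 4.121 ≤ a1+…+a4=4.192 → R4 fires; A=10 E=11 R=5 P=8 S=1
Draw 9: a1=0.236, a2=0.340, a3=1.144, a4=2.060, a5=2.772, a0=6.552; τ=−ln(0.9781)/6.552=0.003 → t=0.656; u2·a0=0.0306·6.552=0.200 ≤ a1=0.236 → R1 fires; A=10 E=13 R=6 P=8 S=0
Draw 10: a1=0.000, a2=0.000, a3=0.000, a4=2.472, a5=0.000, a0=2.472; τ=−ln(0.8578)/2.472=0.062 → t=0.718; u2·a0=0.1069·2.472=0.264; a1+…+a3=0.000 < 0.264 ≤ a1+…+a4=2.472 → R4 fires; A=10 E=15 R=5 P=8 S=0
Draw 11: a1=0.000, a2=0.000, a3=0.000, a4=2.060, a5=0.000, a0=2.060; τ=−ln(0.7387)/2.060=0.147 → t=0.865; u2·a0=0.1416·2.060=0.292; a1+…+a3=0.000 < 0.292 ≤ a1+…+a4=2.060 → R4 fires; A=10 E=17 R=4 P=8 S=0
Draw 12: a1=0.000, a2=0.000, a3=0.000, a4=1.648, a5=0.000, a0=1.648; τ=−ln(0.4689)/1.648=0.460 → t=1.324 > T=1.29: stop.
S first becomes ≤ 1 when it reaches 1 at the event at t=0.579.

Threshold first reached at t = 0.579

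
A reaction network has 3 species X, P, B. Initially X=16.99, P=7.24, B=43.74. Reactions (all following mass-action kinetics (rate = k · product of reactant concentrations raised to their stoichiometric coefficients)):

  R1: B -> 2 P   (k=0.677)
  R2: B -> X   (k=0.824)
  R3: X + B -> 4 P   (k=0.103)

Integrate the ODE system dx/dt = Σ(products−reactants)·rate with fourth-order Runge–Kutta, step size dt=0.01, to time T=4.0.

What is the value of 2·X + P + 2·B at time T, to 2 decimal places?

Value at T = 128.70

Check how each reaction changes W = 2·X + P + 2·B (weight of products minus weight of reactants):
R1: B -> 2 P: (1·2) − (2·1) = 2 − 2 = 0
R2: B -> X: (2·1) − (2·1) = 2 − 2 = 0
R3: X + B -> 4 P: (1·4) − (2·1 + 2·1) = 4 − 4 = 0
Every reaction leaves W unchanged, so W is conserved and no simulation is needed: W(T) = W(0) = 2·16.99 + 7.24 + 2·43.74 = 128.70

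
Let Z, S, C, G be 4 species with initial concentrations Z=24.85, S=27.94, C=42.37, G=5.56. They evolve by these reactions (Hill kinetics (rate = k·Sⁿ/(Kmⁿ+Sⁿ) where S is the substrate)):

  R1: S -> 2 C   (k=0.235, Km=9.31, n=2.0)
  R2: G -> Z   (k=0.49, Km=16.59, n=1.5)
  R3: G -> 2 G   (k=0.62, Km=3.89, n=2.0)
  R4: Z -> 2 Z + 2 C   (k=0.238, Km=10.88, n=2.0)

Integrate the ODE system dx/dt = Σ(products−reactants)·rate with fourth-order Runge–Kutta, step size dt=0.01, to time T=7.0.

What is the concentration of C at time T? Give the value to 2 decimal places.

C at T = 48.15

RK4 with dt=0.01: 700 steps to T=7.0. Trajectory (selected grid times):
t=0.00: Z=24.85 S=27.94 C=42.37 G=5.56
t=0.78: Z=25.07 S=27.78 C=43.01 G=5.83
t=1.56: Z=25.29 S=27.61 C=43.65 G=6.10
t=2.33: Z=25.52 S=27.45 C=44.29 G=6.37
t=3.11: Z=25.75 S=27.28 C=44.93 G=6.65
t=3.89: Z=25.99 S=27.12 C=45.58 G=6.94
t=4.67: Z=26.23 S=26.96 C=46.22 G=7.22
t=5.44: Z=26.47 S=26.79 C=46.86 G=7.51
t=6.22: Z=26.72 S=26.63 C=47.50 G=7.80
t=7.00: Z=26.98 S=26.47 C=48.15 G=8.10
Read off C at T=7.0: 48.15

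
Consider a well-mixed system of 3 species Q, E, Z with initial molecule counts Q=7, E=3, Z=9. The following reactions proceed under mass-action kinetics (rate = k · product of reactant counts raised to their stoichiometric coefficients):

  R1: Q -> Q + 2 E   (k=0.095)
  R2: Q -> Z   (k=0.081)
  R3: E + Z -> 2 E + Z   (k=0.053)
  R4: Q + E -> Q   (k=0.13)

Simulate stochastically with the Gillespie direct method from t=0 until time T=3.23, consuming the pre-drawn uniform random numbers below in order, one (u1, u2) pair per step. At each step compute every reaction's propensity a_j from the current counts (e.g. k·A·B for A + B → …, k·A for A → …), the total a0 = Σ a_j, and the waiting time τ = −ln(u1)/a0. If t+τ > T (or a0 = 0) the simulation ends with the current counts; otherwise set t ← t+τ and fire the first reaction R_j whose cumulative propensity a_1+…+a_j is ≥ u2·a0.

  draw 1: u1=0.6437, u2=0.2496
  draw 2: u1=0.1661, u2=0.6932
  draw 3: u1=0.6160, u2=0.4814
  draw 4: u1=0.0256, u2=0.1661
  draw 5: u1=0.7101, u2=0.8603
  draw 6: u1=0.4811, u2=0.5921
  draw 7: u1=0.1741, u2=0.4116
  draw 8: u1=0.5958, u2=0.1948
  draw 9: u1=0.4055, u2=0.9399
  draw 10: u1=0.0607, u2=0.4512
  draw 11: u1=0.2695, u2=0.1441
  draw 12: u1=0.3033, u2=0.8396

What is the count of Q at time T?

t=0.000: Q=7 E=3 Z=9
Draw 1: a1=0.665, a2=0.567, a3=1.431, a4=2.730, a0=5.393; τ=−ln(0.6437)/5.393=0.082 → t=0.082; u2·a0=0.2496·5.393=1.346; a1+a2=1.232 < 1.346 ≤ a1+…+a3=2.663 → R3 fires; Q=7 E=4 Z=9
Draw 2: a1=0.665, a2=0.567, a3=1.908, a4=3.640, a0=6.780; τ=−ln(0.1661)/6.780=0.265 → t=0.346; u2·a0=0.6932·6.780=4.700; a1+…+a3=3.140 < 4.700 ≤ a1+…+a4=6.780 → R4 fires; Q=7 E=3 Z=9
Draw 3: a1=0.665, a2=0.567, a3=1.431, a4=2.730, a0=5.393; τ=−ln(0.6160)/5.393=0.090 → t=0.436; u2·a0=0.4814·5.393=2.596; a1+a2=1.232 < 2.596 ≤ a1+…+a3=2.663 → R3 fires; Q=7 E=4 Z=9
Draw 4: a1=0.665, a2=0.567, a3=1.908, a4=3.640, a0=6.780; τ=−ln(0.0256)/6.780=0.541 → t=0.977; u2·a0=0.1661·6.780=1.126; a1=0.665 < 1.126 ≤ a1+a2=1.232 → R2 fires; Q=6 E=4 Z=10
Draw 5: a1=0.570, a2=0.486, a3=2.120, a4=3.120, a0=6.296; τ=−ln(0.7101)/6.296=0.054 → t=1.031; u2·a0=0.8603·6.296=5.416; a1+…+a3=3.176 < 5.416 ≤ a1+…+a4=6.296 → R4 fires; Q=6 E=3 Z=10
Draw 6: a1=0.570, a2=0.486, a3=1.590, a4=2.340, a0=4.986; τ=−ln(0.4811)/4.986=0.147 → t=1.178; u2·a0=0.5921·4.986=2.952; a1+…+a3=2.646 < 2.952 ≤ a1+…+a4=4.986 → R4 fires; Q=6 E=2 Z=10
Draw 7: a1=0.570, a2=0.486, a3=1.060, a4=1.560, a0=3.676; τ=−ln(0.1741)/3.676=0.476 → t=1.654; u2·a0=0.4116·3.676=1.513; a1+a2=1.056 < 1.513 ≤ a1+…+a3=2.116 → R3 fires; Q=6 E=3 Z=10
Draw 8: a1=0.570, a2=0.486, a3=1.590, a4=2.340, a0=4.986; τ=−ln(0.5958)/4.986=0.104 → t=1.757; u2·a0=0.1948·4.986=0.971; a1=0.570 < 0.971 ≤ a1+a2=1.056 → R2 fires; Q=5 E=3 Z=11
Draw 9: a1=0.475, a2=0.405, a3=1.749, a4=1.950, a0=4.579; τ=−ln(0.4055)/4.579=0.197 → t=1.955; u2·a0=0.9399·4.579=4.304; a1+…+a3=2.629 < 4.304 ≤ a1+…+a4=4.579 → R4 fires; Q=5 E=2 Z=11
Draw 10: a1=0.475, a2=0.405, a3=1.166, a4=1.300, a0=3.346; τ=−ln(0.0607)/3.346=0.837 → t=2.792; u2·a0=0.4512·3.346=1.510; a1+a2=0.880 < 1.510 ≤ a1+…+a3=2.046 → R3 fires; Q=5 E=3 Z=11
Draw 11: a1=0.475, a2=0.405, a3=1.749, a4=1.950, a0=4.579; τ=−ln(0.2695)/4.579=0.286 → t=3.078; u2·a0=0.1441·4.579=0.660; a1=0.475 < 0.660 ≤ a1+a2=0.880 → R2 fires; Q=4 E=3 Z=12
Draw 12: a1=0.380, a2=0.324, a3=1.908, a4=1.560, a0=4.172; τ=−ln(0.3033)/4.172=0.286 → t=3.364 > T=3.23: stop.
Read off Q at T=3.23: 4

Q at T = 4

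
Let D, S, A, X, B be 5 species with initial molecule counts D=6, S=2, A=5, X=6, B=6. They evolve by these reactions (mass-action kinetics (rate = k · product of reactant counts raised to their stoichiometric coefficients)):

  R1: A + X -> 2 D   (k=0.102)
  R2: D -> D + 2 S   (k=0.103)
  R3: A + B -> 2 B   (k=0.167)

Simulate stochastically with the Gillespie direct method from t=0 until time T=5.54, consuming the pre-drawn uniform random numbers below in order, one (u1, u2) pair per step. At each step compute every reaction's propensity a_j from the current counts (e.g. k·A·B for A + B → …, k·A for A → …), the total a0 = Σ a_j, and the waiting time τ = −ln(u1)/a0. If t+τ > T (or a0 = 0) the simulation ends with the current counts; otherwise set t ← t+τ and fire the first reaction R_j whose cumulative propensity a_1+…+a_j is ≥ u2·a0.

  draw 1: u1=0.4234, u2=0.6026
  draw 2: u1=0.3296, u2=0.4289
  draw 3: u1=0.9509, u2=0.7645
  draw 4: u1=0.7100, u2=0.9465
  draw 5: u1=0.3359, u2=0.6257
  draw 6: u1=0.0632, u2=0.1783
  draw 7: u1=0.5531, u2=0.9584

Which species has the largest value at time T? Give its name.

t=0.000: D=6 S=2 A=5 X=6 B=6
Draw 1: a1=3.060, a2=0.618, a3=5.010, a0=8.688; τ=−ln(0.4234)/8.688=0.099 → t=0.099; u2·a0=0.6026·8.688=5.235; a1+a2=3.678 < 5.235 ≤ a1+…+a3=8.688 → R3 fires; D=6 S=2 A=4 X=6 B=7
Draw 2: a1=2.448, a2=0.618, a3=4.676, a0=7.742; τ=−ln(0.3296)/7.742=0.143 → t=0.242; u2·a0=0.4289·7.742=3.321; a1+a2=3.066 < 3.321 ≤ a1+…+a3=7.742 → R3 fires; D=6 S=2 A=3 X=6 B=8
Draw 3: a1=1.836, a2=0.618, a3=4.008, a0=6.462; τ=−ln(0.9509)/6.462=0.008 → t=0.250; u2·a0=0.7645·6.462=4.940; a1+a2=2.454 < 4.940 ≤ a1+…+a3=6.462 → R3 fires; D=6 S=2 A=2 X=6 B=9
Draw 4: a1=1.224, a2=0.618, a3=3.006, a0=4.848; τ=−ln(0.7100)/4.848=0.071 → t=0.321; u2·a0=0.9465·4.848=4.589; a1+a2=1.842 < 4.589 ≤ a1+…+a3=4.848 → R3 fires; D=6 S=2 A=1 X=6 B=10
Draw 5: a1=0.612, a2=0.618, a3=1.670, a0=2.900; τ=−ln(0.3359)/2.900=0.376 → t=0.697; u2·a0=0.6257·2.900=1.815; a1+a2=1.230 < 1.815 ≤ a1+…+a3=2.900 → R3 fires; D=6 S=2 A=0 X=6 B=11
Draw 6: a1=0.000, a2=0.618, a3=0.000, a0=0.618; τ=−ln(0.0632)/0.618=4.468 → t=5.165; u2·a0=0.1783·0.618=0.110; a1=0.000 < 0.110 ≤ a1+a2=0.618 → R2 fires; D=6 S=4 A=0 X=6 B=11
Draw 7: a1=0.000, a2=0.618, a3=0.000, a0=0.618; τ=−ln(0.5531)/0.618=0.958 → t=6.124 > T=5.54: stop.
At T=5.54: D=6 S=4 A=0 X=6 B=11; the largest is B.

Dominant species at T: B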